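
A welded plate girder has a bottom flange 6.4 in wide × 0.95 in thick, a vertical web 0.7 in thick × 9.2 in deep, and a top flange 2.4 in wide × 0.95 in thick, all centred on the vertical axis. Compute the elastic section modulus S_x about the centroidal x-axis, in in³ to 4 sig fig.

S_x ≈ 34.47 in³

Break the section into simple shapes (no overlaps), measuring from the bottom-left corner of the bounding box.
Bottom plate: 6.4 × 0.95, A = 6.08 in², y = 0.475 in, Ī = 0.457267 in⁴.
Web plate: 0.7 × 9.2, A = 6.44 in², y = 5.55 in, Ī = 45.4235 in⁴.
Top plate: 2.4 × 0.95, A = 2.28 in², y = 10.625 in, Ī = 0.171475 in⁴.
Centroid: ȳ = ΣA·y / ΣA = 4.24696 in.
Transfer each piece to the centroidal x-axis using Ī + A·d² with d = y − 4.24696:
  bottom plate: d = -3.77196 in → contributes +86.9615 in⁴
  web plate: d = 1.30304 in → contributes +56.358 in⁴
  top plate: d = 6.37804 in → contributes +92.9205 in⁴
Total I = 236.24 in⁴.
Extreme fibre distance c = 6.85304 in; S = I/c = 34.4723 in³.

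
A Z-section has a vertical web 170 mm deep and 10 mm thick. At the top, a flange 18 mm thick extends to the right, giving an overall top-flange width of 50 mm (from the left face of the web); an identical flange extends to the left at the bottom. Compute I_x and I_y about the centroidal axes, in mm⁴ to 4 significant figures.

Split into non-overlapping primitives; take the origin at the lower-left of the bounding box.
Web: 10 × 170, A = 1 700 mm², y = 85 mm, Ī = 4 094 167 mm⁴.
Top flange (beyond web): 40 × 18, A = 720 mm², y = 161 mm, Ī = 19 440 mm⁴.
Bottom flange (beyond web): 40 × 18, A = 720 mm², y = 9 mm, Ī = 19 440 mm⁴.
Centroid: ȳ = ΣA·y / ΣA = 85 mm.
Transfer each piece to the centroidal x-axis using Ī + A·d² with d = y − 85:
  web: d = 0 mm → contributes +4 094 167 mm⁴
  top flange (beyond web): d = 76 mm → contributes +4 178 160 mm⁴
  bottom flange (beyond web): d = -76 mm → contributes +4 178 160 mm⁴
Total I = 12 450 487 mm⁴.
For the y-axis: x̄ = 45 mm.
Repeating about the centroidal y-axis gives I_y = 1 106 167 mm⁴.

I_x ≈ 1.245 × 10⁷ mm⁴, I_y ≈ 1.106 × 10⁶ mm⁴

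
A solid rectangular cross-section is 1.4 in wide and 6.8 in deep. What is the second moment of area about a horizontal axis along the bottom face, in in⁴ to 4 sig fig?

I_base ≈ 146.7 in⁴

The section: 1.4 × 6.8, A = 9.52 in², y = 3.4 in, Ī = 36.6837 in⁴.
Transfer it to the base of the section using Ī + A·d² with d = y − 0:
  the section: d = 3.4 in → contributes +146.735 in⁴
Total I = 146.735 in⁴.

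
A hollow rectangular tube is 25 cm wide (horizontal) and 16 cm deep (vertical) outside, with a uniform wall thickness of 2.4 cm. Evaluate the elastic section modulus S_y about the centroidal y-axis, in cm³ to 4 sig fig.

S_y ≈ 1051 cm³

Decompose the section into non-overlapping parts with the origin at the bottom-left of its bounding rectangle.
Outer rectangle: 25 × 16, A = 400 cm², x = 12.5 cm, Ī = 20833.3 cm⁴.
Inner void (subtracted): 20.2 × 11.2, A = 226.24 cm², x = 12.5 cm, Ī = 7692.91 cm⁴.
By symmetry the centroid is at mid-width, x̄ = 12.5 cm.
All pieces are centred on the centroidal y-axis, so I = ΣĪ (holes subtracted) = 13140.4 cm⁴.
Extreme fibre distance c = 12.5 cm; S = I/c = 1051.23 cm³.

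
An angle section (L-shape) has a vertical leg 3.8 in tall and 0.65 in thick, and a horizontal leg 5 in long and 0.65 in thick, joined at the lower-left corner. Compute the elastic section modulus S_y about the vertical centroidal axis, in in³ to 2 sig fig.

S_y ≈ 3.8 in³

Decompose the section into non-overlapping parts with the origin at the bottom-left of its bounding rectangle.
Vertical leg: 0.65 × 3.8, A = 2.47 in², x = 0.325 in, Ī = 0.08696 in⁴.
Horizontal leg (remainder): 4.35 × 0.65, A = 2.828 in², x = 2.825 in, Ī = 4.459 in⁴.
Centroid: x̄ = ΣA·x / ΣA = 1.659 in.
Transfer each piece to the vertical centroidal axis using Ī + A·d² with d = x − 1.659:
  vertical leg: d = -1.334 in → contributes +4.485 in⁴
  horizontal leg (remainder): d = 1.166 in → contributes +8.3 in⁴
Total I = 12.79 in⁴.
Extreme fibre distance c = 3.341 in; S = I/c = 3.827 in³.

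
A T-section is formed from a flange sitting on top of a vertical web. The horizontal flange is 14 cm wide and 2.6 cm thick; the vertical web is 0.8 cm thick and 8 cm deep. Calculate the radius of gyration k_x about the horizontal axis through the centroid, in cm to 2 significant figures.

k_x ≈ 2.2 cm

Decompose the section into non-overlapping parts with the origin at the bottom-left of its bounding rectangle.
Flange: 14 × 2.6, A = 36.4 cm², y = 9.3 cm, Ī = 20.51 cm⁴.
Web: 0.8 × 8, A = 6.4 cm², y = 4 cm, Ī = 34.13 cm⁴.
Centroid: ȳ = ΣA·y / ΣA = 8.507 cm.
Transfer each piece to the horizontal axis through the centroid using Ī + A·d² with d = y − 8.507:
  flange: d = 0.7925 cm → contributes +43.37 cm⁴
  web: d = -4.507 cm → contributes +164.2 cm⁴
Total I = 207.5 cm⁴.
Radius of gyration: k = √(I/A) = √(207.5 / 42.8) = 2.202 cm.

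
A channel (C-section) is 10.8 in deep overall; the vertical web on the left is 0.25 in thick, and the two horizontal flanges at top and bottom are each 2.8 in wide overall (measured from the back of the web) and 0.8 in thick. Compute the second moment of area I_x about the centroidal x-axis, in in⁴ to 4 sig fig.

Split into non-overlapping primitives; take the origin at the lower-left of the bounding box.
Web: 0.25 × 10.8, A = 2.7 in², y = 5.4 in, Ī = 26.244 in⁴.
Top flange (beyond web): 2.55 × 0.8, A = 2.04 in², y = 10.4 in, Ī = 0.1088 in⁴.
Bottom flange (beyond web): 2.55 × 0.8, A = 2.04 in², y = 0.4 in, Ī = 0.1088 in⁴.
By symmetry the centroid is at mid-height, ȳ = 5.4 in.
Transfer each piece to the centroidal x-axis using Ī + A·d² with d = y − 5.4:
  web: d = 0 in → contributes +26.244 in⁴
  top flange (beyond web): d = 5 in → contributes +51.1088 in⁴
  bottom flange (beyond web): d = -5 in → contributes +51.1088 in⁴
Total I = 128.462 in⁴.

I_x ≈ 128.5 in⁴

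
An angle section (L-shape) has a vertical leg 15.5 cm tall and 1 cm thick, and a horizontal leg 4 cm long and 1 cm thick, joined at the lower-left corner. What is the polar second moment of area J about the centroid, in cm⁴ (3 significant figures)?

J ≈ 456 cm⁴

Decompose the section into non-overlapping parts with the origin at the bottom-left of its bounding rectangle.
Vertical leg: 1 × 15.5, A = 15.5 cm², y = 7.75 cm, Ī = 310.32 cm⁴.
Horizontal leg (remainder): 3 × 1, A = 3 cm², y = 0.5 cm, Ī = 0.25 cm⁴.
Centroid: ȳ = ΣA·y / ΣA = 6.5743 cm.
Transfer each piece to the centroidal x-axis using Ī + A·d² with d = y − 6.5743:
  vertical leg: d = 1.1757 cm → contributes +331.75 cm⁴
  horizontal leg (remainder): d = -6.0743 cm → contributes +110.94 cm⁴
Total I = 442.69 cm⁴.
For the y-axis: x̄ = 0.82432 cm.
Repeating about the centroidal y-axis gives I_y = 13.596 cm⁴.
Polar second moment: J = I_x + I_y = 456.29 cm⁴.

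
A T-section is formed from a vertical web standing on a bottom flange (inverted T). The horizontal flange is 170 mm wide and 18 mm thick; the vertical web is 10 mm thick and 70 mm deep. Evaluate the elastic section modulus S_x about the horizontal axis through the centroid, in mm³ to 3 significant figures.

S_x ≈ 2.08 × 10⁴ mm³

Break the section into simple shapes (no overlaps), measuring from the bottom-left corner of the bounding box.
Flange: 170 × 18, A = 3 060 mm², y = 9 mm, Ī = 82 620 mm⁴.
Web: 10 × 70, A = 700 mm², y = 53 mm, Ī = 285 833 mm⁴.
Centroid: ȳ = ΣA·y / ΣA = 17.191 mm.
Transfer each piece to the horizontal axis through the centroid using Ī + A·d² with d = y − 17.191:
  flange: d = -8.1915 mm → contributes +287 948 mm⁴
  web: d = 35.809 mm → contributes +1 183 408 mm⁴
Total I = 1 471 355 mm⁴.
Extreme fibre distance c = 70.809 mm; S = I/c = 20 779 mm³.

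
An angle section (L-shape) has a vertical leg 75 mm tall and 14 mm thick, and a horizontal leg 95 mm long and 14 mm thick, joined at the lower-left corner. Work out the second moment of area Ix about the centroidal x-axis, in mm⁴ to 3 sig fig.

Break the section into simple shapes (no overlaps), measuring from the bottom-left corner of the bounding box.
Vertical leg: 14 × 75, A = 1 050 mm², y = 37.5 mm, Ī = 492 188 mm⁴.
Horizontal leg (remainder): 81 × 14, A = 1 134 mm², y = 7 mm, Ī = 18 522 mm⁴.
Centroid: ȳ = ΣA·y / ΣA = 21.663 mm.
Transfer each piece to the centroidal x-axis using Ī + A·d² with d = y − 21.663:
  vertical leg: d = 15.837 mm → contributes +755 523 mm⁴
  horizontal leg (remainder): d = -14.663 mm → contributes +262 351 mm⁴
Total I = 1 017 875 mm⁴.

Ix ≈ 1.02 × 10⁶ mm⁴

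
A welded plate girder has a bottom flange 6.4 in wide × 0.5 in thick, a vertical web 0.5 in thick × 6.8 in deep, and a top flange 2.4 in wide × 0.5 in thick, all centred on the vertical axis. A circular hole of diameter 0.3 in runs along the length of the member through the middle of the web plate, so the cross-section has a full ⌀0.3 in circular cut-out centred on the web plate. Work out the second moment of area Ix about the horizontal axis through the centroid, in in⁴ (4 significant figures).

Break the section into simple shapes (no overlaps), measuring from the bottom-left corner of the bounding box.
Bottom plate: 6.4 × 0.5, A = 3.2 in², y = 0.25 in, Ī = 0.0666667 in⁴.
Web plate: 0.5 × 6.8, A = 3.4 in², y = 3.9 in, Ī = 13.1013 in⁴.
Top plate: 2.4 × 0.5, A = 1.2 in², y = 7.55 in, Ī = 0.025 in⁴.
Hole (subtracted): ⌀0.3, A = 0.0706858 in², y = 3.9 in, Ī = 0.000397608 in⁴.
Centroid: ȳ = ΣA·y / ΣA = 2.95554 in.
Transfer each piece to the horizontal axis through the centroid using Ī + A·d² with d = y − 2.95554:
  bottom plate: d = -2.70554 in → contributes +23.4906 in⁴
  web plate: d = 0.944456 in → contributes +16.1341 in⁴
  top plate: d = 4.59446 in → contributes +25.3558 in⁴
  hole: d = 0.944456 in → contributes −0.0634492 in⁴
Total I = 64.9171 in⁴.

Ix ≈ 64.92 in⁴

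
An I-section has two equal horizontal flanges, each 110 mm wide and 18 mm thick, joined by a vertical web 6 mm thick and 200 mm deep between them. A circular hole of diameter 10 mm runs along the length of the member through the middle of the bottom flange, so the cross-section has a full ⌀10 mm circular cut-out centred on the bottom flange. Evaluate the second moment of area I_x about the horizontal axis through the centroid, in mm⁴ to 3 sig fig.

I_x ≈ 5.02 × 10⁷ mm⁴

Split into non-overlapping primitives; take the origin at the lower-left of the bounding box.
Bottom flange: 110 × 18, A = 1 980 mm², y = 9 mm, Ī = 53 460 mm⁴.
Web: 6 × 200, A = 1 200 mm², y = 118 mm, Ī = 4 000 000 mm⁴.
Top flange: 110 × 18, A = 1 980 mm², y = 227 mm, Ī = 53 460 mm⁴.
Hole (subtracted): ⌀10, A = 78.54 mm², y = 9 mm, Ī = 490.87 mm⁴.
Centroid: ȳ = ΣA·y / ΣA = 119.68 mm.
Transfer each piece to the horizontal axis through the centroid using Ī + A·d² with d = y − 119.68:
  bottom flange: d = -110.68 mm → contributes +24 310 653 mm⁴
  web: d = -1.6847 mm → contributes +4 003 406 mm⁴
  top flange: d = 107.32 mm → contributes +22 856 267 mm⁴
  hole: d = -110.68 mm → contributes −962 691 mm⁴
Total I = 50 207 635 mm⁴.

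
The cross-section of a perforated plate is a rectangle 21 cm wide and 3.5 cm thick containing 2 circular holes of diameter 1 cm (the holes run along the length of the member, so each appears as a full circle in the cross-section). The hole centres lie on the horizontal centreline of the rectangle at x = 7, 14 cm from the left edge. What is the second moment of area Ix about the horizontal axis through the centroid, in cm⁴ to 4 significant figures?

Break the section into simple shapes (no overlaps), measuring from the bottom-left corner of the bounding box.
Plate: 21 × 3.5, A = 73.5 cm², y = 1.75 cm, Ī = 75.0313 cm⁴.
Hole 1 (subtracted): ⌀1, A = 0.785398 cm², y = 1.75 cm, Ī = 0.0490874 cm⁴.
Hole 2 (subtracted): ⌀1, A = 0.785398 cm², y = 1.75 cm, Ī = 0.0490874 cm⁴.
By symmetry the centroid is at mid-height, ȳ = 1.75 cm.
All pieces are centred on the horizontal axis through the centroid, so I = ΣĪ (holes subtracted) = 74.9331 cm⁴.

Ix ≈ 74.93 cm⁴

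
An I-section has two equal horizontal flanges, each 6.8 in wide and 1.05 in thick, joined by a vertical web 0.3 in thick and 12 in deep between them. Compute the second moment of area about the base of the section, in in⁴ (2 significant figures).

I_base ≈ 1500 in⁴

Break the section into simple shapes (no overlaps), measuring from the bottom-left corner of the bounding box.
Bottom flange: 6.8 × 1.05, A = 7.14 in², y = 0.525 in, Ī = 0.656 in⁴.
Web: 0.3 × 12, A = 3.6 in², y = 7.05 in, Ī = 43.2 in⁴.
Top flange: 6.8 × 1.05, A = 7.14 in², y = 13.58 in, Ī = 0.656 in⁴.
Transfer each piece to the bottom edge using Ī + A·d² with d = y − 0:
  bottom flange: d = 0.525 in → contributes +2.624 in⁴
  web: d = 7.05 in → contributes +222.1 in⁴
  top flange: d = 13.58 in → contributes +1 316 in⁴
Total I = 1 541 in⁴.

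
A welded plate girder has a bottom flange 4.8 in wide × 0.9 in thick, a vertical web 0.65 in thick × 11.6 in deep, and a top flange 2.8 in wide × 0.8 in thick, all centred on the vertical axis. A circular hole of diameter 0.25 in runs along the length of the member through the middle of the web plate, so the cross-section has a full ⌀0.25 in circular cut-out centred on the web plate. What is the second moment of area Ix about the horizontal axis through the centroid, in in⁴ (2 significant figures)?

Ix ≈ 330 in⁴

Break the section into simple shapes (no overlaps), measuring from the bottom-left corner of the bounding box.
Bottom plate: 4.8 × 0.9, A = 4.32 in², y = 0.45 in, Ī = 0.2916 in⁴.
Web plate: 0.65 × 11.6, A = 7.54 in², y = 6.7 in, Ī = 84.55 in⁴.
Top plate: 2.8 × 0.8, A = 2.24 in², y = 12.9 in, Ī = 0.1195 in⁴.
Hole (subtracted): ⌀0.25, A = 0.04909 in², y = 6.7 in, Ī = 0.0001917 in⁴.
Centroid: ȳ = ΣA·y / ΣA = 5.767 in.
Transfer each piece to the horizontal axis through the centroid using Ī + A·d² with d = y − 5.767:
  bottom plate: d = -5.317 in → contributes +122.4 in⁴
  web plate: d = 0.9332 in → contributes +91.11 in⁴
  top plate: d = 7.133 in → contributes +114.1 in⁴
  hole: d = 0.9332 in → contributes −0.04294 in⁴
Total I = 327.6 in⁴.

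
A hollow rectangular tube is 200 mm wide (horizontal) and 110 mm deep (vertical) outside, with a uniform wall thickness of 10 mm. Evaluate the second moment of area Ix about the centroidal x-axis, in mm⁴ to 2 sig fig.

Ix ≈ 1.1 × 10⁷ mm⁴

Break the section into simple shapes (no overlaps), measuring from the bottom-left corner of the bounding box.
Outer rectangle: 200 × 110, A = 22 000 mm², y = 55 mm, Ī = 22 183 333 mm⁴.
Inner void (subtracted): 180 × 90, A = 16 200 mm², y = 55 mm, Ī = 10 935 000 mm⁴.
By symmetry the centroid is at mid-height, ȳ = 55 mm.
All pieces are centred on the centroidal x-axis, so I = ΣĪ (holes subtracted) = 11 248 333 mm⁴.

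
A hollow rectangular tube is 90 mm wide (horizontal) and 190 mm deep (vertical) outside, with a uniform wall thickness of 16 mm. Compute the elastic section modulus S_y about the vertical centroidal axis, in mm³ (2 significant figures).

Split into non-overlapping primitives; take the origin at the lower-left of the bounding box.
Outer rectangle: 90 × 190, A = 17 100 mm², x = 45 mm, Ī = 11 542 500 mm⁴.
Inner void (subtracted): 58 × 158, A = 9 164 mm², x = 45 mm, Ī = 2 568 975 mm⁴.
By symmetry the centroid is at mid-width, x̄ = 45 mm.
All pieces are centred on the vertical centroidal axis, so I = ΣĪ (holes subtracted) = 8 973 525 mm⁴.
Extreme fibre distance c = 45 mm; S = I/c = 199 412 mm³.

S_y ≈ 2.0 × 10⁵ mm³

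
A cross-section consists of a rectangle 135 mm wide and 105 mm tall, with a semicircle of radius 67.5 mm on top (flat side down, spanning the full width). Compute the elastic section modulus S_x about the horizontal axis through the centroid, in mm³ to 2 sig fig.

S_x ≈ 5.0 × 10⁵ mm³

Split into non-overlapping primitives; take the origin at the lower-left of the bounding box.
Rectangular body: 135 × 105, A = 14 175 mm², y = 52.5 mm, Ī = 13 023 281 mm⁴.
Semicircular cap: semicircle r = 67.5, A = 7 157 mm², y = 133.6 mm, Ī = 2 278 490 mm⁴.
Centroid: ȳ = ΣA·y / ΣA = 79.73 mm.
Transfer each piece to the horizontal axis through the centroid using Ī + A·d² with d = y − 79.73:
  rectangular body: d = -27.23 mm → contributes +23 530 110 mm⁴
  semicircular cap: d = 53.92 mm → contributes +23 088 260 mm⁴
Total I = 46 618 370 mm⁴.
Extreme fibre distance c = 92.77 mm; S = I/c = 502 491 mm³.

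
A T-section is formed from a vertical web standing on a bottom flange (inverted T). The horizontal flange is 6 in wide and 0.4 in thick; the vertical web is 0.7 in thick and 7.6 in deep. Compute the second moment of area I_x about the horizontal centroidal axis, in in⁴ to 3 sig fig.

Break the section into simple shapes (no overlaps), measuring from the bottom-left corner of the bounding box.
Flange: 6 × 0.4, A = 2.4 in², y = 0.2 in, Ī = 0.032 in⁴.
Web: 0.7 × 7.6, A = 5.32 in², y = 4.2 in, Ī = 25.607 in⁴.
Centroid: ȳ = ΣA·y / ΣA = 2.9565 in.
Transfer each piece to the horizontal centroidal axis using Ī + A·d² with d = y − 2.9565:
  flange: d = -2.7565 in → contributes +18.268 in⁴
  web: d = 1.2435 in → contributes +33.834 in⁴
Total I = 52.101 in⁴.

I_x ≈ 52.1 in⁴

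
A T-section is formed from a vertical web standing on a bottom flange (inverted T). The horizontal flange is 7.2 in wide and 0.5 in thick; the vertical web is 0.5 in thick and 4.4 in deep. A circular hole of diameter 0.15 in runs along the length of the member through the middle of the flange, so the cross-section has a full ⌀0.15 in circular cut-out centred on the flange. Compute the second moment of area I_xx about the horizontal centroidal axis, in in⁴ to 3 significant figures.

I_xx ≈ 11.8 in⁴

Treat the section as a set of non-overlapping primitives; coordinates are from the bounding-box lower-left.
Flange: 7.2 × 0.5, A = 3.6 in², y = 0.25 in, Ī = 0.075 in⁴.
Web: 0.5 × 4.4, A = 2.2 in², y = 2.7 in, Ī = 3.5493 in⁴.
Hole (subtracted): ⌀0.15, A = 0.017671 in², y = 0.25 in, Ī = 0.00002485 in⁴.
Centroid: ȳ = ΣA·y / ΣA = 1.1822 in.
Transfer each piece to the horizontal centroidal axis using Ī + A·d² with d = y − 1.1822:
  flange: d = -0.93215 in → contributes +3.2031 in⁴
  web: d = 1.5178 in → contributes +8.6178 in⁴
  hole: d = -0.93215 in → contributes −0.01538 in⁴
Total I = 11.806 in⁴.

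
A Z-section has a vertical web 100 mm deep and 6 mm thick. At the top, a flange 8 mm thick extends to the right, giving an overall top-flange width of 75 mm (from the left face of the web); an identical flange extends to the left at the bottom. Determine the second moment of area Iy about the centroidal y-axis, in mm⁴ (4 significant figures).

Decompose the section into non-overlapping parts with the origin at the bottom-left of its bounding rectangle.
Web: 6 × 100, A = 600 mm², x = 72 mm, Ī = 1 800 mm⁴.
Top flange (beyond web): 69 × 8, A = 552 mm², x = 109.5 mm, Ī = 219 006 mm⁴.
Bottom flange (beyond web): 69 × 8, A = 552 mm², x = 34.5 mm, Ī = 219 006 mm⁴.
Centroid: x̄ = ΣA·x / ΣA = 72 mm.
Transfer each piece to the centroidal y-axis using Ī + A·d² with d = x − 72:
  web: d = 0 mm → contributes +1 800 mm⁴
  top flange (beyond web): d = 37.5 mm → contributes +995 256 mm⁴
  bottom flange (beyond web): d = -37.5 mm → contributes +995 256 mm⁴
Total I = 1 992 312 mm⁴.

Iy ≈ 1.992 × 10⁶ mm⁴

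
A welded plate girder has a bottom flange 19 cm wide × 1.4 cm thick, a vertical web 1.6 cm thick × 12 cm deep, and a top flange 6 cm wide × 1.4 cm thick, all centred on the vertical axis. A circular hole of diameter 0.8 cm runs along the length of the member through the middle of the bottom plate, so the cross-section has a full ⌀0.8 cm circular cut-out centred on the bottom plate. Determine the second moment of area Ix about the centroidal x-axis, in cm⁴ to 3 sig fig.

Split into non-overlapping primitives; take the origin at the lower-left of the bounding box.
Bottom plate: 19 × 1.4, A = 26.6 cm², y = 0.7 cm, Ī = 4.3447 cm⁴.
Web plate: 1.6 × 12, A = 19.2 cm², y = 7.4 cm, Ī = 230.4 cm⁴.
Top plate: 6 × 1.4, A = 8.4 cm², y = 14.1 cm, Ī = 1.372 cm⁴.
Hole (subtracted): ⌀0.8, A = 0.50265 cm², y = 0.7 cm, Ī = 0.020106 cm⁴.
Centroid: ȳ = ΣA·y / ΣA = 5.1918 cm.
Transfer each piece to the centroidal x-axis using Ī + A·d² with d = y − 5.1918:
  bottom plate: d = -4.4918 cm → contributes +541.04 cm⁴
  web plate: d = 2.2082 cm → contributes +324.02 cm⁴
  top plate: d = 8.9082 cm → contributes +667.96 cm⁴
  hole: d = -4.4918 cm → contributes −10.162 cm⁴
Total I = 1522.9 cm⁴.

Ix ≈ 1520 cm⁴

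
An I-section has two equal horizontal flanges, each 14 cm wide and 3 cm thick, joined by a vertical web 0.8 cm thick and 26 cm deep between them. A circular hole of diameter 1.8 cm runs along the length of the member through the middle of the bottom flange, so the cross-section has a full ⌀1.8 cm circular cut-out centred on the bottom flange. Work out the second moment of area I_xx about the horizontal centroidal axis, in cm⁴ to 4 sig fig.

I_xx ≈ 1.835 × 10⁴ cm⁴

Split into non-overlapping primitives; take the origin at the lower-left of the bounding box.
Bottom flange: 14 × 3, A = 42 cm², y = 1.5 cm, Ī = 31.5 cm⁴.
Web: 0.8 × 26, A = 20.8 cm², y = 16 cm, Ī = 1171.73 cm⁴.
Top flange: 14 × 3, A = 42 cm², y = 30.5 cm, Ī = 31.5 cm⁴.
Hole (subtracted): ⌀1.8, A = 2.54469 cm², y = 1.5 cm, Ī = 0.5153 cm⁴.
Centroid: ȳ = ΣA·y / ΣA = 16.3608 cm.
Transfer each piece to the horizontal centroidal axis using Ī + A·d² with d = y − 16.3608:
  bottom flange: d = -14.8608 cm → contributes +9306.97 cm⁴
  web: d = -0.360842 cm → contributes +1174.44 cm⁴
  top flange: d = 14.1392 cm → contributes +8427.96 cm⁴
  hole: d = -14.8608 cm → contributes −562.496 cm⁴
Total I = 18346.9 cm⁴.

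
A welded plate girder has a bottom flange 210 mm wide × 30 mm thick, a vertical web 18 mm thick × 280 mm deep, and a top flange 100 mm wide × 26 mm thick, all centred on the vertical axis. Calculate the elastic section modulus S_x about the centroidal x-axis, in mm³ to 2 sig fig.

Break the section into simple shapes (no overlaps), measuring from the bottom-left corner of the bounding box.
Bottom plate: 210 × 30, A = 6 300 mm², y = 15 mm, Ī = 472 500 mm⁴.
Web plate: 18 × 280, A = 5 040 mm², y = 170 mm, Ī = 32 928 000 mm⁴.
Top plate: 100 × 26, A = 2 600 mm², y = 323 mm, Ī = 146 467 mm⁴.
Centroid: ȳ = ΣA·y / ΣA = 128.5 mm.
Transfer each piece to the centroidal x-axis using Ī + A·d² with d = y − 128.5:
  bottom plate: d = -113.5 mm → contributes +81 611 184 mm⁴
  web plate: d = 41.51 mm → contributes +41 613 843 mm⁴
  top plate: d = 194.5 mm → contributes +98 518 902 mm⁴
Total I = 221 743 929 mm⁴.
Extreme fibre distance c = 207.5 mm; S = I/c = 1 068 575 mm³.

S_x ≈ 1.1 × 10⁶ mm³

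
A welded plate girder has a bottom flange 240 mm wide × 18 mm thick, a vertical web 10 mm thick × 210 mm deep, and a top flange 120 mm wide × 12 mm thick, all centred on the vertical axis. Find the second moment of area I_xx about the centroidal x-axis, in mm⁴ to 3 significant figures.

I_xx ≈ 6.77 × 10⁷ mm⁴

Decompose the section into non-overlapping parts with the origin at the bottom-left of its bounding rectangle.
Bottom plate: 240 × 18, A = 4 320 mm², y = 9 mm, Ī = 116 640 mm⁴.
Web plate: 10 × 210, A = 2 100 mm², y = 123 mm, Ī = 7 717 500 mm⁴.
Top plate: 120 × 12, A = 1 440 mm², y = 234 mm, Ī = 17 280 mm⁴.
Centroid: ȳ = ΣA·y / ΣA = 80.679 mm.
Transfer each piece to the centroidal x-axis using Ī + A·d² with d = y − 80.679:
  bottom plate: d = -71.679 mm → contributes +22 312 519 mm⁴
  web plate: d = 42.321 mm → contributes +11 478 672 mm⁴
  top plate: d = 153.32 mm → contributes +33 867 662 mm⁴
Total I = 67 658 852 mm⁴.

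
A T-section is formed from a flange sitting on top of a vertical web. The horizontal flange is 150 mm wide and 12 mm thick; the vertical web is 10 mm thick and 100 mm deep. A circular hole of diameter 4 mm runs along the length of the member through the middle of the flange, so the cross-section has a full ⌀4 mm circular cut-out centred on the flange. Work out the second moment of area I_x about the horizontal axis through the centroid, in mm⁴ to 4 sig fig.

Break the section into simple shapes (no overlaps), measuring from the bottom-left corner of the bounding box.
Flange: 150 × 12, A = 1 800 mm², y = 106 mm, Ī = 21 600 mm⁴.
Web: 10 × 100, A = 1 000 mm², y = 50 mm, Ī = 833 333 mm⁴.
Hole (subtracted): ⌀4, A = 12.5664 mm², y = 106 mm, Ī = 12.5664 mm⁴.
Centroid: ȳ = ΣA·y / ΣA = 85.9098 mm.
Transfer each piece to the horizontal axis through the centroid using Ī + A·d² with d = y − 85.9098:
  flange: d = 20.0902 mm → contributes +748 106 mm⁴
  web: d = -35.9098 mm → contributes +2 122 850 mm⁴
  hole: d = 20.0902 mm → contributes −5084.54 mm⁴
Total I = 2 865 872 mm⁴.

I_x ≈ 2.866 × 10⁶ mm⁴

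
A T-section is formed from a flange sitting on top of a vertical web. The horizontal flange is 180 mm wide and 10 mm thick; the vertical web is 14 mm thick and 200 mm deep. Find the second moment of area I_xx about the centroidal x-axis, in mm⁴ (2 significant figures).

I_xx ≈ 2.1 × 10⁷ mm⁴

Treat the section as a set of non-overlapping primitives; coordinates are from the bounding-box lower-left.
Flange: 180 × 10, A = 1 800 mm², y = 205 mm, Ī = 15 000 mm⁴.
Web: 14 × 200, A = 2 800 mm², y = 100 mm, Ī = 9 333 333 mm⁴.
Centroid: ȳ = ΣA·y / ΣA = 141.1 mm.
Transfer each piece to the centroidal x-axis using Ī + A·d² with d = y − 141.1:
  flange: d = 63.91 mm → contributes +7 367 779 mm⁴
  web: d = -41.09 mm → contributes +14 060 120 mm⁴
Total I = 21 427 899 mm⁴.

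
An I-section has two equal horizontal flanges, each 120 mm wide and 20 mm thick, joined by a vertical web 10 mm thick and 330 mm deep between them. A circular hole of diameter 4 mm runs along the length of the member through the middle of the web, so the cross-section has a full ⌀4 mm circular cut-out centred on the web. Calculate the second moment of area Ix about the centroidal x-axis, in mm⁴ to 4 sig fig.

Decompose the section into non-overlapping parts with the origin at the bottom-left of its bounding rectangle.
Bottom flange: 120 × 20, A = 2 400 mm², y = 10 mm, Ī = 80 000 mm⁴.
Web: 10 × 330, A = 3 300 mm², y = 185 mm, Ī = 29 947 500 mm⁴.
Top flange: 120 × 20, A = 2 400 mm², y = 360 mm, Ī = 80 000 mm⁴.
Hole (subtracted): ⌀4, A = 12.5664 mm², y = 185 mm, Ī = 12.5664 mm⁴.
By symmetry the centroid is at mid-height, ȳ = 185 mm.
Transfer each piece to the centroidal x-axis using Ī + A·d² with d = y − 185:
  bottom flange: d = -175 mm → contributes +73 580 000 mm⁴
  web: d = 0 mm → contributes +29 947 500 mm⁴
  top flange: d = 175 mm → contributes +73 580 000 mm⁴
  hole: d = 0 mm → contributes −12.5664 mm⁴
Total I = 177 107 487 mm⁴.

Ix ≈ 1.771 × 10⁸ mm⁴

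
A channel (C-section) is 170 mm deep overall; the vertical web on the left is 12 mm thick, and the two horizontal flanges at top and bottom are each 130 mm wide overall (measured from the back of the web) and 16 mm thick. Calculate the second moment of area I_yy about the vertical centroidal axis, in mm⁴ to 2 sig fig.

Break the section into simple shapes (no overlaps), measuring from the bottom-left corner of the bounding box.
Web: 12 × 170, A = 2 040 mm², x = 6 mm, Ī = 24 480 mm⁴.
Top flange (beyond web): 118 × 16, A = 1 888 mm², x = 71 mm, Ī = 2 190 709 mm⁴.
Bottom flange (beyond web): 118 × 16, A = 1 888 mm², x = 71 mm, Ī = 2 190 709 mm⁴.
Centroid: x̄ = ΣA·x / ΣA = 48.2 mm.
Transfer each piece to the vertical centroidal axis using Ī + A·d² with d = x − 48.2:
  web: d = -42.2 mm → contributes +3 657 536 mm⁴
  top flange (beyond web): d = 22.8 mm → contributes +3 172 096 mm⁴
  bottom flange (beyond web): d = 22.8 mm → contributes +3 172 096 mm⁴
Total I = 10 001 728 mm⁴.

I_yy ≈ 1.0 × 10⁷ mm⁴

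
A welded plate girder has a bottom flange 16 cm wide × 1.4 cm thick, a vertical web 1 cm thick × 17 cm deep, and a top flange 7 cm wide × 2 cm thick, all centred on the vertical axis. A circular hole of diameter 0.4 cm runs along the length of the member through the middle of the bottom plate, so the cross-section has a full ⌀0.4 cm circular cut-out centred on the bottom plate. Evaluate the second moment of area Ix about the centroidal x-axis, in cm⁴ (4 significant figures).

Ix ≈ 3469 cm⁴

Split into non-overlapping primitives; take the origin at the lower-left of the bounding box.
Bottom plate: 16 × 1.4, A = 22.4 cm², y = 0.7 cm, Ī = 3.65867 cm⁴.
Web plate: 1 × 17, A = 17 cm², y = 9.9 cm, Ī = 409.417 cm⁴.
Top plate: 7 × 2, A = 14 cm², y = 19.4 cm, Ī = 4.66667 cm⁴.
Hole (subtracted): ⌀0.4, A = 0.125664 cm², y = 0.7 cm, Ī = 0.00125664 cm⁴.
Centroid: ȳ = ΣA·y / ΣA = 8.54993 cm.
Transfer each piece to the centroidal x-axis using Ī + A·d² with d = y − 8.54993:
  bottom plate: d = -7.84993 cm → contributes +1383.98 cm⁴
  web plate: d = 1.35007 cm → contributes +440.402 cm⁴
  top plate: d = 10.8501 cm → contributes +1652.8 cm⁴
  hole: d = -7.84993 cm → contributes −7.74484 cm⁴
Total I = 3469.44 cm⁴.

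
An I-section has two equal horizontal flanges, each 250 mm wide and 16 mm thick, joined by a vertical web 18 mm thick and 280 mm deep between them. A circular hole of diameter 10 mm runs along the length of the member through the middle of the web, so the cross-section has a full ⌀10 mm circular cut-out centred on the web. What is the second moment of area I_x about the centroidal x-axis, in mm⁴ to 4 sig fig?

Treat the section as a set of non-overlapping primitives; coordinates are from the bounding-box lower-left.
Bottom flange: 250 × 16, A = 4 000 mm², y = 8 mm, Ī = 85333.3 mm⁴.
Web: 18 × 280, A = 5 040 mm², y = 156 mm, Ī = 32 928 000 mm⁴.
Top flange: 250 × 16, A = 4 000 mm², y = 304 mm, Ī = 85333.3 mm⁴.
Hole (subtracted): ⌀10, A = 78.5398 mm², y = 156 mm, Ī = 490.874 mm⁴.
By symmetry the centroid is at mid-height, ȳ = 156 mm.
Transfer each piece to the centroidal x-axis using Ī + A·d² with d = y − 156:
  bottom flange: d = -148 mm → contributes +87 701 333 mm⁴
  web: d = 0 mm → contributes +32 928 000 mm⁴
  top flange: d = 148 mm → contributes +87 701 333 mm⁴
  hole: d = 0 mm → contributes −490.874 mm⁴
Total I = 208 330 176 mm⁴.

I_x ≈ 2.083 × 10⁸ mm⁴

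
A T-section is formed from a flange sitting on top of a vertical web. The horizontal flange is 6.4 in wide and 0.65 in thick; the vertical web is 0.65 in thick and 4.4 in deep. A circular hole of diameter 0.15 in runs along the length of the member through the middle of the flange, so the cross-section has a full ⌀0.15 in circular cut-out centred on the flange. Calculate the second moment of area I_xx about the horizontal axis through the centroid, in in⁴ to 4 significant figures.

I_xx ≈ 15.55 in⁴

Break the section into simple shapes (no overlaps), measuring from the bottom-left corner of the bounding box.
Flange: 6.4 × 0.65, A = 4.16 in², y = 4.725 in, Ī = 0.146467 in⁴.
Web: 0.65 × 4.4, A = 2.86 in², y = 2.2 in, Ī = 4.61413 in⁴.
Hole (subtracted): ⌀0.15, A = 0.0176715 in², y = 4.725 in, Ī = 0.0000248505 in⁴.
Centroid: ȳ = ΣA·y / ΣA = 3.6937 in.
Transfer each piece to the horizontal axis through the centroid using Ī + A·d² with d = y − 3.6937:
  flange: d = 1.0313 in → contributes +4.57096 in⁴
  web: d = -1.4937 in → contributes +10.9952 in⁴
  hole: d = 1.0313 in → contributes −0.0188198 in⁴
Total I = 15.5473 in⁴.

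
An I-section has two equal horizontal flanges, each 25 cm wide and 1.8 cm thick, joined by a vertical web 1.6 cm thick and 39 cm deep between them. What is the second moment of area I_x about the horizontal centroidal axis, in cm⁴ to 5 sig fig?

I_x ≈ 4.5388 × 10⁴ cm⁴

Break the section into simple shapes (no overlaps), measuring from the bottom-left corner of the bounding box.
Bottom flange: 25 × 1.8, A = 45 cm², y = 0.9 cm, Ī = 12.15 cm⁴.
Web: 1.6 × 39, A = 62.4 cm², y = 21.3 cm, Ī = 7909.2 cm⁴.
Top flange: 25 × 1.8, A = 45 cm², y = 41.7 cm, Ī = 12.15 cm⁴.
By symmetry the centroid is at mid-height, ȳ = 21.3 cm.
Transfer each piece to the horizontal centroidal axis using Ī + A·d² with d = y − 21.3:
  bottom flange: d = -20.4 cm → contributes +18739.35 cm⁴
  web: d = 0 cm → contributes +7909.2 cm⁴
  top flange: d = 20.4 cm → contributes +18739.35 cm⁴
Total I = 45387.9 cm⁴.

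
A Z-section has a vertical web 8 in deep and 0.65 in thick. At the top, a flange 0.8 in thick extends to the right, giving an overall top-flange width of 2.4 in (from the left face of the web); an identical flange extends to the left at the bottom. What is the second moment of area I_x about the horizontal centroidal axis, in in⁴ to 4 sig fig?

Treat the section as a set of non-overlapping primitives; coordinates are from the bounding-box lower-left.
Web: 0.65 × 8, A = 5.2 in², y = 4 in, Ī = 27.7333 in⁴.
Top flange (beyond web): 1.75 × 0.8, A = 1.4 in², y = 7.6 in, Ī = 0.0746667 in⁴.
Bottom flange (beyond web): 1.75 × 0.8, A = 1.4 in², y = 0.4 in, Ī = 0.0746667 in⁴.
Centroid: ȳ = ΣA·y / ΣA = 4 in.
Transfer each piece to the horizontal centroidal axis using Ī + A·d² with d = y − 4:
  web: d = 0 in → contributes +27.7333 in⁴
  top flange (beyond web): d = 3.6 in → contributes +18.2187 in⁴
  bottom flange (beyond web): d = -3.6 in → contributes +18.2187 in⁴
Total I = 64.1707 in⁴.

I_x ≈ 64.17 in⁴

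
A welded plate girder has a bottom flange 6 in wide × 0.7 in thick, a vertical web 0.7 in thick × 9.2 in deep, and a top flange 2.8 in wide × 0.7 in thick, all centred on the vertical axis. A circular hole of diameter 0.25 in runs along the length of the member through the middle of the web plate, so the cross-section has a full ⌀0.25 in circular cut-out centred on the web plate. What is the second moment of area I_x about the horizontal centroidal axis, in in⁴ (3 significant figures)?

I_x ≈ 187 in⁴

Decompose the section into non-overlapping parts with the origin at the bottom-left of its bounding rectangle.
Bottom plate: 6 × 0.7, A = 4.2 in², y = 0.35 in, Ī = 0.1715 in⁴.
Web plate: 0.7 × 9.2, A = 6.44 in², y = 5.3 in, Ī = 45.423 in⁴.
Top plate: 2.8 × 0.7, A = 1.96 in², y = 10.25 in, Ī = 0.080033 in⁴.
Hole (subtracted): ⌀0.25, A = 0.049087 in², y = 5.3 in, Ī = 0.00019175 in⁴.
Centroid: ȳ = ΣA·y / ΣA = 4.4166 in.
Transfer each piece to the horizontal centroidal axis using Ī + A·d² with d = y − 4.4166:
  bottom plate: d = -4.0666 in → contributes +69.626 in⁴
  web plate: d = 0.88344 in → contributes +50.45 in⁴
  top plate: d = 5.8334 in → contributes +66.777 in⁴
  hole: d = 0.88344 in → contributes −0.038503 in⁴
Total I = 186.81 in⁴.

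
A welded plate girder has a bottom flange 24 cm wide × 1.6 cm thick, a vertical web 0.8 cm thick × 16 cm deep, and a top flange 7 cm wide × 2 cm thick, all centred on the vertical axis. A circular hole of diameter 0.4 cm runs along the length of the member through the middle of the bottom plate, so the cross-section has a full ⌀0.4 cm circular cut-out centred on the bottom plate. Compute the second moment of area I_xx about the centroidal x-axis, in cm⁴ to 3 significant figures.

I_xx ≈ 3700 cm⁴

Break the section into simple shapes (no overlaps), measuring from the bottom-left corner of the bounding box.
Bottom plate: 24 × 1.6, A = 38.4 cm², y = 0.8 cm, Ī = 8.192 cm⁴.
Web plate: 0.8 × 16, A = 12.8 cm², y = 9.6 cm, Ī = 273.07 cm⁴.
Top plate: 7 × 2, A = 14 cm², y = 18.6 cm, Ī = 4.6667 cm⁴.
Hole (subtracted): ⌀0.4, A = 0.12566 cm², y = 0.8 cm, Ī = 0.0012566 cm⁴.
Centroid: ȳ = ΣA·y / ΣA = 6.3604 cm.
Transfer each piece to the centroidal x-axis using Ī + A·d² with d = y − 6.3604:
  bottom plate: d = -5.5604 cm → contributes +1195.4 cm⁴
  web plate: d = 3.2396 cm → contributes +407.4 cm⁴
  top plate: d = 12.24 cm → contributes +2 102 cm⁴
  hole: d = -5.5604 cm → contributes −3.8865 cm⁴
Total I = 3700.9 cm⁴.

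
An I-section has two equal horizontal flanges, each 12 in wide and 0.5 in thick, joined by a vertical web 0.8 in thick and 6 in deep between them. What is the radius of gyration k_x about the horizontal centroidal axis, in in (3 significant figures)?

Split into non-overlapping primitives; take the origin at the lower-left of the bounding box.
Bottom flange: 12 × 0.5, A = 6 in², y = 0.25 in, Ī = 0.125 in⁴.
Web: 0.8 × 6, A = 4.8 in², y = 3.5 in, Ī = 14.4 in⁴.
Top flange: 12 × 0.5, A = 6 in², y = 6.75 in, Ī = 0.125 in⁴.
By symmetry the centroid is at mid-height, ȳ = 3.5 in.
Transfer each piece to the horizontal centroidal axis using Ī + A·d² with d = y − 3.5:
  bottom flange: d = -3.25 in → contributes +63.5 in⁴
  web: d = 0 in → contributes +14.4 in⁴
  top flange: d = 3.25 in → contributes +63.5 in⁴
Total I = 141.4 in⁴.
Radius of gyration: k = √(I/A) = √(141.4 / 16.8) = 2.9011 in.

k_x ≈ 2.90 in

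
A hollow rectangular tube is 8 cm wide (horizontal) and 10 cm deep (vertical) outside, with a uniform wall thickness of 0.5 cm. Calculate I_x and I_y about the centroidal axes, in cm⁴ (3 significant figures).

I_x ≈ 241 cm⁴, I_y ≈ 169 cm⁴

Treat the section as a set of non-overlapping primitives; coordinates are from the bounding-box lower-left.
Outer rectangle: 8 × 10, A = 80 cm², y = 5 cm, Ī = 666.67 cm⁴.
Inner void (subtracted): 7 × 9, A = 63 cm², y = 5 cm, Ī = 425.25 cm⁴.
By symmetry the centroid is at mid-height, ȳ = 5 cm.
All pieces are centred on the centroidal x-axis, so I = ΣĪ (holes subtracted) = 241.42 cm⁴.
Repeating about the centroidal y-axis gives I_y = 169.42 cm⁴.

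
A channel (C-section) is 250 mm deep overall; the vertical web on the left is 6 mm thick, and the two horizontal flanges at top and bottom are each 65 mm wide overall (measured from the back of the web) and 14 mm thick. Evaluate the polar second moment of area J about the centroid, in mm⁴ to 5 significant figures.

Treat the section as a set of non-overlapping primitives; coordinates are from the bounding-box lower-left.
Web: 6 × 250, A = 1 500 mm², y = 125 mm, Ī = 7 812 500 mm⁴.
Top flange (beyond web): 59 × 14, A = 826 mm², y = 243 mm, Ī = 13491.33 mm⁴.
Bottom flange (beyond web): 59 × 14, A = 826 mm², y = 7 mm, Ī = 13491.33 mm⁴.
By symmetry the centroid is at mid-height, ȳ = 125 mm.
Transfer each piece to the centroidal x-axis using Ī + A·d² with d = y − 125:
  web: d = 0 mm → contributes +7 812 500 mm⁴
  top flange (beyond web): d = 118 mm → contributes +11 514 715 mm⁴
  bottom flange (beyond web): d = -118 mm → contributes +11 514 715 mm⁴
Total I = 30 841 931 mm⁴.
For the y-axis: x̄ = 20.03363 mm.
Repeating about the centroidal y-axis gives I_y = 1 314 107 mm⁴.
Polar second moment: J = I_x + I_y = 32 156 038 mm⁴.

J ≈ 3.2156 × 10⁷ mm⁴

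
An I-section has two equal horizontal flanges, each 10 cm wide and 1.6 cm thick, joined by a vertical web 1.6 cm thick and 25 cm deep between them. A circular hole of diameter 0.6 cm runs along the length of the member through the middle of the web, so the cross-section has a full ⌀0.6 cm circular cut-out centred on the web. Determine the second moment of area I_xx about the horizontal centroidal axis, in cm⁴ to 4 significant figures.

Treat the section as a set of non-overlapping primitives; coordinates are from the bounding-box lower-left.
Bottom flange: 10 × 1.6, A = 16 cm², y = 0.8 cm, Ī = 3.41333 cm⁴.
Web: 1.6 × 25, A = 40 cm², y = 14.1 cm, Ī = 2083.33 cm⁴.
Top flange: 10 × 1.6, A = 16 cm², y = 27.4 cm, Ī = 3.41333 cm⁴.
Hole (subtracted): ⌀0.6, A = 0.282743 cm², y = 14.1 cm, Ī = 0.00636173 cm⁴.
By symmetry the centroid is at mid-height, ȳ = 14.1 cm.
Transfer each piece to the horizontal centroidal axis using Ī + A·d² with d = y − 14.1:
  bottom flange: d = -13.3 cm → contributes +2833.65 cm⁴
  web: d = 0 cm → contributes +2083.33 cm⁴
  top flange: d = 13.3 cm → contributes +2833.65 cm⁴
  hole: d = 0 cm → contributes −0.00636173 cm⁴
Total I = 7750.63 cm⁴.

I_xx ≈ 7751 cm⁴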